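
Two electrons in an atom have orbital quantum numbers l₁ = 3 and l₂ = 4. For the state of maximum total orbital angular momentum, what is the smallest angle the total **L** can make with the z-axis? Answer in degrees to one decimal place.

L runs from |3 − 4| = 1 to 3 + 4 = 7.
So L can be 1, 2, 3, 4, 5, 6, 7.
The maximum is L = 7, with |L_tot| = ℏ√(7·8) = 2√14 ℏ.
The minimum angle with z is arccos(7/√56) ≈ 20.7°.

θ_min ≈ 20.7°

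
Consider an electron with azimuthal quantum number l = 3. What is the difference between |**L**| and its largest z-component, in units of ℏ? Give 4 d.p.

|L| − L_z,max ≈ 0.4641ℏ

|L| = 2√3 ℏ ≈ 3.4641ℏ, while L_z,max = lℏ = 3ℏ.
The difference is (2√3 − 3)ℏ ≈ 0.4641ℏ.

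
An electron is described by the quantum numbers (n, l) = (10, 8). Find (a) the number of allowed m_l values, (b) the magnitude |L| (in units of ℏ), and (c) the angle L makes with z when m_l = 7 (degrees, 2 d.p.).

17 values; |L| = 6√2 ℏ ≈ 8.485ℏ; θ(m_l=7) ≈ 34.42°

There are 2l+1 = 17 values of m_l.
|L| = ℏ√(8·9) = 6√2 ℏ ≈ 8.485ℏ.
For m_l = 7: cos θ = 7/√72, θ ≈ 34.42°.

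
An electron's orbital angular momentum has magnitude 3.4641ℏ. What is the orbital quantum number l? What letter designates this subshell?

|L| = ℏ√(l(l+1)), so l(l+1) = 12.
The positive root is l = 3.

l = 3 (f orbital)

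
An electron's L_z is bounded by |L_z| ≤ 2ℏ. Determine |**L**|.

L_z,max = lℏ, so l = 2.
|L| = ℏ√(l(l+1)) = √6 ℏ.

|L| = √6 ℏ ≈ 2.449ℏ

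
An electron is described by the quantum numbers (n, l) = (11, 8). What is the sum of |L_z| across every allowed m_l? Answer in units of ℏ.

m_l ∈ {-8, -7, -6, -5, -4, -3, -2, -1, 0, 1, 2, 3, 4, 5, 6, 7, 8}.
Σ|m_l| = l(l+1) = 72.

Σ|L_z| = 72 ℏ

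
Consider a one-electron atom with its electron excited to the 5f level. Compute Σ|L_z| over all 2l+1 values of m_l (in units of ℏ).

Σ|L_z| = 12 ℏ

The 5f level has l = 3.
The allowed m_l values are -3, -2, -1, 0, 1, 2, 3.
Σ|m_l| = 2·3(3+1)/2 = 12.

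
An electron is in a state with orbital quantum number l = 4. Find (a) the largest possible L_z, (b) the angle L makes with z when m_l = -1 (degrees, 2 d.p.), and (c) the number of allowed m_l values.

L_z,max = lℏ = 4ℏ.
For m_l = -1: cos θ = -1/√20, θ ≈ 102.92°.
There are 2l+1 = 9 values of m_l.

L_z,max = 4ℏ; θ(m_l=-1) ≈ 102.92°; 9 values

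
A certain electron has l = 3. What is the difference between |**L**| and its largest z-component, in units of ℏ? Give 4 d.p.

|L| = 2√3 ℏ ≈ 3.4641ℏ, while L_z,max = lℏ = 3ℏ.
The difference is (2√3 − 3)ℏ ≈ 0.4641ℏ.

|L| − L_z,max ≈ 0.4641ℏ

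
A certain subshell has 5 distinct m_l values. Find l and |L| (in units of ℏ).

5 = 2l + 1, so l = (5−1)/2 = 2.
|L| = ℏ√(l(l+1)) = ℏ√(2·3) = √6 ℏ.

l = 2, |L| = √6 ℏ ≈ 2.449ℏ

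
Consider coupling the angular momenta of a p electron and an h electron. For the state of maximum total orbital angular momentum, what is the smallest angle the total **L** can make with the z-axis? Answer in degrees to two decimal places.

By the triangle rule, |l₁ − l₂| ≤ L ≤ l₁ + l₂.
Allowed values: L = 4, 5, 6.
The maximum is L = 6, with |L_tot| = ℏ√(6·7) = √42 ℏ.
The minimum angle with z is arccos(6/√42) ≈ 22.21°.

θ_min ≈ 22.21°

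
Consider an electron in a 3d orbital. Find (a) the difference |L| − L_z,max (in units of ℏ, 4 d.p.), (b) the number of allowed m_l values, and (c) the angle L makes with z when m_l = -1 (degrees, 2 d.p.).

|L|−L_z,max ≈ 0.4495ℏ; 5 values; θ(m_l=-1) ≈ 114.09°

For 3d, l = 2.
|L| − L_z,max = (√6 − 2)ℏ ≈ 0.4495ℏ.
There are 2l+1 = 5 values of m_l.
For m_l = -1: cos θ = -1/√6, θ ≈ 114.09°.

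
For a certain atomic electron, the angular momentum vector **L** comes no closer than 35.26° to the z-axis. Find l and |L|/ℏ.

l = 2, |L| = √6 ℏ ≈ 2.449ℏ

At minimum angle, m_l = l, so cos θ = l/√(l(l+1)); cos²θ = l/(l+1) = 0.6667.
l = cos²θ/sin²θ ≈ 2.
Then |L| = ℏ√(2·3) = √6 ℏ.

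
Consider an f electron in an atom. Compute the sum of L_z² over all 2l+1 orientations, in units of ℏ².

For an f orbital, l = 3.
The allowed m_l values are -3, -2, -1, 0, 1, 2, 3.
Summing m² from −3 to 3: Σ m_l² = 28.

Σ(L_z)² = 28 ℏ²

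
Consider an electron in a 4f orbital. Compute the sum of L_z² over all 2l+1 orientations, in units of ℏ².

Σ(L_z)² = 28 ℏ²

4f means n = 4, l = 3.
m_l runs from −3 to 3, i.e. {-3, -2, -1, 0, 1, 2, 3}.
Summing m² from −3 to 3: Σ m_l² = 28.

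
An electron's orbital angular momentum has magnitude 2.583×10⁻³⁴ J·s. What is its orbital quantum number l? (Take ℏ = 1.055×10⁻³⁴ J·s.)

|L|/ℏ = (2.583×10⁻³⁴)/(1.055×10⁻³⁴) ≈ 2.448.
Set l(l+1) = 5.99; the integer solution is l = 2.

l = 2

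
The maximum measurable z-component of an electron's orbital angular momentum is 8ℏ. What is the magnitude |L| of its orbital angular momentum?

The maximum L_z equals lℏ, giving l = 8.
|L| = √(l(l+1)) ℏ = 6√2 ℏ.

|L| = 6√2 ℏ ≈ 8.485ℏ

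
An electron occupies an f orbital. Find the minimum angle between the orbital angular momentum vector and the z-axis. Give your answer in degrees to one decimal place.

An f state has l = 3.
|L| = √(l(l+1)) ℏ = 2√3 ℏ.
The smallest angle corresponds to the largest L_z, i.e. m_l = l = 3, giving L_z = 3ℏ.
cos θ_min = 3/√12, so θ_min ≈ 30.0°.

θ_min ≈ 30.0°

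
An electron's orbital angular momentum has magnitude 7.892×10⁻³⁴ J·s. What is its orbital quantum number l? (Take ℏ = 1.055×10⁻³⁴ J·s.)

l = 7

Dividing by ℏ: |L|/ℏ ≈ 7.481.
l(l+1) ≈ 7.481² ≈ 55.96, so l = 7.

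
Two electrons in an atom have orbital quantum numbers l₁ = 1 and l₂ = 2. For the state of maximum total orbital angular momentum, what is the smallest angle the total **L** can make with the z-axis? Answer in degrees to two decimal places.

θ_min ≈ 30.00°

L runs from |1 − 2| = 1 to 1 + 2 = 3.
Allowed values: L = 1, 2, 3.
The maximum is L = 3, with |L_tot| = ℏ√(3·4) = 2√3 ℏ.
The minimum angle with z is arccos(3/√12) ≈ 30.00°.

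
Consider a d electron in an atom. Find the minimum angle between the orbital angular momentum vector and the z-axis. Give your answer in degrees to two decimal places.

For a d orbital, l = 2.
|L| = ℏ√(l(l+1)) = √6 ℏ.
The smallest angle corresponds to the largest L_z, i.e. m_l = l = 2, giving L_z = 2ℏ.
cos θ_min = 2/√6, so θ_min ≈ 35.26°.

θ_min ≈ 35.26°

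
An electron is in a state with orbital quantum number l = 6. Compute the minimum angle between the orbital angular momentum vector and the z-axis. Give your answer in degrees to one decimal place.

θ_min ≈ 22.2°

|L| = √(l(l+1)) ℏ = √42 ℏ.
The smallest angle corresponds to the largest L_z, i.e. m_l = l = 6, giving L_z = 6ℏ.
cos θ_min = 6/√42, so θ_min ≈ 22.2°.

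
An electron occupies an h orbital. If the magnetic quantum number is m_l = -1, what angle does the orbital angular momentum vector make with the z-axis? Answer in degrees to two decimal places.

θ ≈ 100.52°

For an h orbital, l = 5.
|L| = √(l(l+1)) ℏ = √30 ℏ.
L_z = m_l ℏ = −1ℏ.
cos θ = L_z/|L| = -1/√30, so θ ≈ 100.52°.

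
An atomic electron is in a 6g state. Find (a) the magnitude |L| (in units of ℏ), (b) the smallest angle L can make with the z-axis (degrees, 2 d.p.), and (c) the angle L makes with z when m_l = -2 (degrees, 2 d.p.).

The 6g subshell has l = 4.
|L| = ℏ√(4·5) = 2√5 ℏ ≈ 4.472ℏ.
cos θ_min = 4/√20, so θ_min ≈ 26.57°.
For m_l = -2: cos θ = -2/√20, θ ≈ 116.57°.

|L| = 2√5 ℏ ≈ 4.472ℏ; θ_min ≈ 26.57°; θ(m_l=-2) ≈ 116.57°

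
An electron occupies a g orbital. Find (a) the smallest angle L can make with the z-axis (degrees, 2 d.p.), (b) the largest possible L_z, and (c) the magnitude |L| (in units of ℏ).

A g state has l = 4.
cos θ_min = 4/√20, so θ_min ≈ 26.57°.
L_z,max = lℏ = 4ℏ.
|L| = ℏ√(4·5) = 2√5 ℏ ≈ 4.472ℏ.

θ_min ≈ 26.57°; L_z,max = 4ℏ; |L| = 2√5 ℏ ≈ 4.472ℏ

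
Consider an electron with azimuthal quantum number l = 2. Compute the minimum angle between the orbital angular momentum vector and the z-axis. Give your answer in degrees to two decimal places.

|L| = √(l(l+1)) ℏ = √6 ℏ.
The smallest angle corresponds to the largest L_z, i.e. m_l = l = 2, giving L_z = 2ℏ.
cos θ_min = 2/√6, so θ_min ≈ 35.26°.

θ_min ≈ 35.26°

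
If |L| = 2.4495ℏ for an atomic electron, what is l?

|L| = ℏ√(l(l+1)), so l(l+1) = 6.
The positive root is l = 2.

l = 2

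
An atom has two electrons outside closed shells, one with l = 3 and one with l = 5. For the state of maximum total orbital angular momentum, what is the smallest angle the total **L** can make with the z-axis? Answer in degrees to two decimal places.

θ_min ≈ 19.47°

The total orbital quantum number L ranges from |l₁ − l₂| to l₁ + l₂ in integer steps.
L ∈ {2, 3, 4, 5, 6, 7, 8}.
The maximum is L = 8, with |L_tot| = ℏ√(8·9) = 6√2 ℏ.
The minimum angle with z is arccos(8/√72) ≈ 19.47°.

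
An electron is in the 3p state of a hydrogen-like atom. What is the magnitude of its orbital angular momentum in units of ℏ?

|L| = √2 ℏ ≈ 1.414ℏ

For 3p, l = 1.
|L| = ℏ√(l(l+1)) = ℏ√(1·2) = √2 ℏ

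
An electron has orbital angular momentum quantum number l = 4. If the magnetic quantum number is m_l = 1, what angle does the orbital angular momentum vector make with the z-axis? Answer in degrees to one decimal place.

θ ≈ 77.1°

|L| = ℏ√(l(l+1)) = 2√5 ℏ.
L_z = m_l ℏ = 1ℏ.
cos θ = L_z/|L| = 1/√20, so θ ≈ 77.1°.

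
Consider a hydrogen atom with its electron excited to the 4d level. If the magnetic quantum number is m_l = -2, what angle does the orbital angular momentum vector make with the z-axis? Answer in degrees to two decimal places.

The 4d level has l = 2.
|L| = ℏ√(l(l+1)) = √6 ℏ.
L_z = m_l ℏ = −2ℏ.
cos θ = L_z/|L| = -2/√6, so θ ≈ 144.74°.

θ ≈ 144.74°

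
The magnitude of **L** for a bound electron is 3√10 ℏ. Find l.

Since |L|² = l(l+1)ℏ², l(l+1) = 90.
Solving: l = 9.

l = 9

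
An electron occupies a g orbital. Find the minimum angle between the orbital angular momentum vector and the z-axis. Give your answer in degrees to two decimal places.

θ_min ≈ 26.57°

G corresponds to l = 4.
|L| = ℏ√(l(l+1)) = 2√5 ℏ.
The smallest angle corresponds to the largest L_z, i.e. m_l = l = 4, giving L_z = 4ℏ.
cos θ_min = 4/√20, so θ_min ≈ 26.57°.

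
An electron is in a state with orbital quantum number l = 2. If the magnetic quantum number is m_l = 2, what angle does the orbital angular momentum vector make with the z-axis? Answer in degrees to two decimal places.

θ ≈ 35.26°

|L| = ℏ√(l(l+1)) = √6 ℏ.
L_z = m_l ℏ = 2ℏ.
cos θ = L_z/|L| = 2/√6, so θ ≈ 35.26°.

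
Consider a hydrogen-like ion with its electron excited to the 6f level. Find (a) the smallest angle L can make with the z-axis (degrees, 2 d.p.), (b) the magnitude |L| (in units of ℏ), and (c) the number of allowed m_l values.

The 6f level has l = 3.
cos θ_min = 3/√12, so θ_min ≈ 30.00°.
|L| = ℏ√(3·4) = 2√3 ℏ ≈ 3.464ℏ.
There are 2l+1 = 7 values of m_l.

θ_min ≈ 30.00°; |L| = 2√3 ℏ ≈ 3.464ℏ; 7 values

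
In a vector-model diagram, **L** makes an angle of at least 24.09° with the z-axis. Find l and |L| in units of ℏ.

l = 5, |L| = √30 ℏ ≈ 5.477ℏ

cos θ_min = l/√(l(l+1)) = √(l/(l+1)), so l/(l+1) = cos²(24.09°) = 0.8334.
Solving: l = 5.
Then |L| = ℏ√(5·6) = √30 ℏ.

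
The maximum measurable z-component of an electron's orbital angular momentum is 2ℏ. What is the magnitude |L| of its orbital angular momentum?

Since max m_l = l, l = 2.
|L| = √(l(l+1)) ℏ = √6 ℏ.

|L| = √6 ℏ ≈ 2.449ℏ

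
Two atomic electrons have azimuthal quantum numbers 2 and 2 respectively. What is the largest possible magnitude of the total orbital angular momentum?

The total orbital quantum number L ranges from |l₁ − l₂| to l₁ + l₂ in integer steps.
L ∈ {0, 1, 2, 3, 4}.
The largest magnitude corresponds to L = 4: |L_tot| = ℏ√(4·5) = 2√5 ℏ.

|L_tot|_max = 2√5 ℏ ≈ 4.472ℏ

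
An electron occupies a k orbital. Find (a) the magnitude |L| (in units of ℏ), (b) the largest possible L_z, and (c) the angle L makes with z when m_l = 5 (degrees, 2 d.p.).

For a k orbital, l = 7.
|L| = ℏ√(7·8) = 2√14 ℏ ≈ 7.483ℏ.
L_z,max = lℏ = 7ℏ.
For m_l = 5: cos θ = 5/√56, θ ≈ 48.08°.

|L| = 2√14 ℏ ≈ 7.483ℏ; L_z,max = 7ℏ; θ(m_l=5) ≈ 48.08°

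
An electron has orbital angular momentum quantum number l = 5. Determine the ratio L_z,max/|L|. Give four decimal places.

L_z,max/|L| = 0.9129

|L| = √30 ℏ ≈ 5.4772ℏ, while L_z,max = lℏ = 5ℏ.
L_z,max/|L| = 5/√30 = 0.9129.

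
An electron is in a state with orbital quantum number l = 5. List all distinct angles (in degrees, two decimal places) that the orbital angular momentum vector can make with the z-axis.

|L|² = l(l+1)ℏ² = 30ℏ², so |L| = √30 ℏ.
cos θ = m_l/√30 for each m_l ∈ {-5, -4, -3, -2, -1, 0, 1, 2, 3, 4, 5}.

θ ∈ {24.09°, 43.09°, 56.79°, 68.58°, 79.48°, 90.00°, 100.52°, 111.42°, 123.21°, 136.91°, 155.91°}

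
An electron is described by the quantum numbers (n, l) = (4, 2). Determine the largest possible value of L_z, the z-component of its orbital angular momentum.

L_z,max = 2ℏ

L_z = m_l ℏ with m_l ∈ {−2, …, 2}; the maximum is m_l = 2.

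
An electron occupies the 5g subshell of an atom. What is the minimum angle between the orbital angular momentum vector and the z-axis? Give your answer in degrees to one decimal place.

θ_min ≈ 26.6°

The 5g subshell has l = 4.
|L| = √(l(l+1)) ℏ = 2√5 ℏ.
The smallest angle corresponds to the largest L_z, i.e. m_l = l = 4, giving L_z = 4ℏ.
cos θ_min = 4/√20, so θ_min ≈ 26.6°.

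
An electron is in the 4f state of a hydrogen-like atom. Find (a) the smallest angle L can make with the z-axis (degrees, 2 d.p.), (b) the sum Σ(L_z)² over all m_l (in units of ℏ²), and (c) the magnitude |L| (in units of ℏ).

θ_min ≈ 30.00°; Σ(L_z)² = 28 ℏ²; |L| = 2√3 ℏ ≈ 3.464ℏ

The 4f subshell has l = 3.
cos θ_min = 3/√12, so θ_min ≈ 30.00°.
Σ m_l² = 28, so Σ(L_z)² = 28 ℏ².
|L| = ℏ√(3·4) = 2√3 ℏ ≈ 3.464ℏ.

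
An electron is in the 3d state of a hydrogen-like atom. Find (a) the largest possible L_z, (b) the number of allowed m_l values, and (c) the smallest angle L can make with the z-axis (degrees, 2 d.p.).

L_z,max = 2ℏ; 5 values; θ_min ≈ 35.26°

3d means n = 3, l = 2.
L_z,max = lℏ = 2ℏ.
There are 2l+1 = 5 values of m_l.
cos θ_min = 2/√6, so θ_min ≈ 35.26°.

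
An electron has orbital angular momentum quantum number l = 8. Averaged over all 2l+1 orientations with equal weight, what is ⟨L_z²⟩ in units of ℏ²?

m_l ∈ {-8, -7, -6, -5, -4, -3, -2, -1, 0, 1, 2, 3, 4, 5, 6, 7, 8}.
⟨L_z²⟩ = ℏ²·(Σ m_l²)/(2l+1) = ℏ²·408/17 = 24ℏ².

⟨L_z²⟩ = 24 ℏ²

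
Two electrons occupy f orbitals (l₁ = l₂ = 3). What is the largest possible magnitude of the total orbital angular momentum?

|L_tot|_max = √42 ℏ ≈ 6.481ℏ

L runs from |3 − 3| = 0 to 3 + 3 = 6.
L ∈ {0, 1, 2, 3, 4, 5, 6}.
The largest magnitude corresponds to L = 6: |L_tot| = ℏ√(6·7) = √42 ℏ.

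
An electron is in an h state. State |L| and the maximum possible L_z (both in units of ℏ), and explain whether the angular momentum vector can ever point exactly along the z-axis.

No: L_z,max = 5ℏ < |L| = √30 ℏ ≈ 5.477ℏ

The letter h corresponds to l = 5.
|L| = √30 ℏ ≈ 5.4772ℏ, while L_z,max = lℏ = 5ℏ.
Since |L| > L_z,max, the vector can never point exactly along z; the closest it comes is θ_min = arccos(5/√30) ≈ 24.1°.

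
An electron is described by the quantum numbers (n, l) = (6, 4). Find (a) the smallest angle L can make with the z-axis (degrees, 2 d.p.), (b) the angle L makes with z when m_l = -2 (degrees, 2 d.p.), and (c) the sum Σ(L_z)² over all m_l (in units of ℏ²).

θ_min ≈ 26.57°; θ(m_l=-2) ≈ 116.57°; Σ(L_z)² = 60 ℏ²

cos θ_min = 4/√20, so θ_min ≈ 26.57°.
For m_l = -2: cos θ = -2/√20, θ ≈ 116.57°.
Σ m_l² = 60, so Σ(L_z)² = 60 ℏ².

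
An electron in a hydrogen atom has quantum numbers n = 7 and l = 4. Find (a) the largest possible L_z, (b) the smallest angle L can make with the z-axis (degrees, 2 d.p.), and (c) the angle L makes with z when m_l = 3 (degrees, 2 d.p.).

L_z,max = 4ℏ; θ_min ≈ 26.57°; θ(m_l=3) ≈ 47.87°

L_z,max = lℏ = 4ℏ.
cos θ_min = 4/√20, so θ_min ≈ 26.57°.
For m_l = 3: cos θ = 3/√20, θ ≈ 47.87°.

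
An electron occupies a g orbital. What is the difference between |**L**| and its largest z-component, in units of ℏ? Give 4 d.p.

|L| − L_z,max ≈ 0.4721ℏ

For a g orbital, l = 4.
|L| = 2√5 ℏ ≈ 4.4721ℏ, while L_z,max = lℏ = 4ℏ.
The difference is (2√5 − 4)ℏ ≈ 0.4721ℏ.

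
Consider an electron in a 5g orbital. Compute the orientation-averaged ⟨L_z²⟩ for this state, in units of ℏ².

⟨L_z²⟩ = 6.667 ℏ²

The 5g subshell has l = 4.
The allowed m_l values are -4, -3, -2, -1, 0, 1, 2, 3, 4.
⟨L_z²⟩ = ℏ²·l(l+1)/3 = 6.667ℏ².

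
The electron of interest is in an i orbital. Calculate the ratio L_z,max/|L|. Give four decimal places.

The letter i corresponds to l = 6.
|L| = √42 ℏ ≈ 6.4807ℏ, while L_z,max = lℏ = 6ℏ.
L_z,max/|L| = 6/√42 = 0.9258.

L_z,max/|L| = 0.9258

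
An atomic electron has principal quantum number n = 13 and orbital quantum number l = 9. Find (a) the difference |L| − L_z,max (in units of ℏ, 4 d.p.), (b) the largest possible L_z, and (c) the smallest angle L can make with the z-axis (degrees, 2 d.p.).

|L| − L_z,max = (3√10 − 9)ℏ ≈ 0.4868ℏ.
L_z,max = lℏ = 9ℏ.
cos θ_min = 9/√90, so θ_min ≈ 18.43°.

|L|−L_z,max ≈ 0.4868ℏ; L_z,max = 9ℏ; θ_min ≈ 18.43°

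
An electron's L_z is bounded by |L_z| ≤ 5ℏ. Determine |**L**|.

|L| = √30 ℏ ≈ 5.477ℏ

Since max m_l = l, l = 5.
|L| = ℏ√(l(l+1)) = √30 ℏ.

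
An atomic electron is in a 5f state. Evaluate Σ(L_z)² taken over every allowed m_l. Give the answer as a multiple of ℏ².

Σ(L_z)² = 28 ℏ²

5f means n = 5, l = 3.
m_l ∈ {-3, -2, -1, 0, 1, 2, 3}.
Σ m_l² = 2·(1 + 4 + 9) = 28.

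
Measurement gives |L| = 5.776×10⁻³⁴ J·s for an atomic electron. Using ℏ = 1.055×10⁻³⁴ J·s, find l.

l = 5

In units of ℏ, |L| ≈ 5.475.
Set l(l+1) = 29.97; the integer solution is l = 5.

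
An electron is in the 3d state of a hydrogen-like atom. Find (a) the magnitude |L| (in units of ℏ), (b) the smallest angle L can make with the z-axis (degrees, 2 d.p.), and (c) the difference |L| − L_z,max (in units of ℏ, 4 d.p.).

|L| = √6 ℏ ≈ 2.449ℏ; θ_min ≈ 35.26°; |L|−L_z,max ≈ 0.4495ℏ

For 3d, l = 2.
|L| = ℏ√(2·3) = √6 ℏ ≈ 2.449ℏ.
cos θ_min = 2/√6, so θ_min ≈ 35.26°.
|L| − L_z,max = (√6 − 2)ℏ ≈ 0.4495ℏ.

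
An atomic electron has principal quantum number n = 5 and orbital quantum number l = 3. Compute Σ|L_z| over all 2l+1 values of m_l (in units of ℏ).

m_l ∈ {-3, -2, -1, 0, 1, 2, 3}.
Σ|m_l| = 2(1+2+…+3) = 12.

Σ|L_z| = 12 ℏ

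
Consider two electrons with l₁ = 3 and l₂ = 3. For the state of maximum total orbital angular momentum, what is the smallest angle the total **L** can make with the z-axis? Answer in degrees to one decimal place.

L runs from |3 − 3| = 0 to 3 + 3 = 6.
So L can be 0, 1, 2, 3, 4, 5, 6.
The maximum is L = 6, with |L_tot| = ℏ√(6·7) = √42 ℏ.
The minimum angle with z is arccos(6/√42) ≈ 22.2°.

θ_min ≈ 22.2°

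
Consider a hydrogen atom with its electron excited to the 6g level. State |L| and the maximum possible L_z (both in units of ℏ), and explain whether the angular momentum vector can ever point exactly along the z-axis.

No: L_z,max = 4ℏ < |L| = 2√5 ℏ ≈ 4.472ℏ

The 6g level has l = 4.
|L| = 2√5 ℏ ≈ 4.4721ℏ, while L_z,max = lℏ = 4ℏ.
Since |L| > L_z,max, the vector can never point exactly along z; the closest it comes is θ_min = arccos(4/√20) ≈ 26.6°.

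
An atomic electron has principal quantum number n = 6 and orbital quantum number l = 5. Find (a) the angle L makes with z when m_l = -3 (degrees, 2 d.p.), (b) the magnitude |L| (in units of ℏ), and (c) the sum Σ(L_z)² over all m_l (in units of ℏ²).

θ(m_l=-3) ≈ 123.21°; |L| = √30 ℏ ≈ 5.477ℏ; Σ(L_z)² = 110 ℏ²

For m_l = -3: cos θ = -3/√30, θ ≈ 123.21°.
|L| = ℏ√(5·6) = √30 ℏ ≈ 5.477ℏ.
Σ m_l² = 110, so Σ(L_z)² = 110 ℏ².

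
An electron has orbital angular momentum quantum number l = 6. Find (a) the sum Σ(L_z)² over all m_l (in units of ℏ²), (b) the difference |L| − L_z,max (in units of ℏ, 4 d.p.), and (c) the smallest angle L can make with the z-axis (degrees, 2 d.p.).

Σ m_l² = 182, so Σ(L_z)² = 182 ℏ².
|L| − L_z,max = (√42 − 6)ℏ ≈ 0.4807ℏ.
cos θ_min = 6/√42, so θ_min ≈ 22.21°.

Σ(L_z)² = 182 ℏ²; |L|−L_z,max ≈ 0.4807ℏ; θ_min ≈ 22.21°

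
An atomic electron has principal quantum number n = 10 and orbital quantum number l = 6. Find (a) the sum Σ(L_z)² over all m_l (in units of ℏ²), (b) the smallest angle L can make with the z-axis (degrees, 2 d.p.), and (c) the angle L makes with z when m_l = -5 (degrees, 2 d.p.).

Σ m_l² = 182, so Σ(L_z)² = 182 ℏ².
cos θ_min = 6/√42, so θ_min ≈ 22.21°.
For m_l = -5: cos θ = -5/√42, θ ≈ 140.49°.

Σ(L_z)² = 182 ℏ²; θ_min ≈ 22.21°; θ(m_l=-5) ≈ 140.49°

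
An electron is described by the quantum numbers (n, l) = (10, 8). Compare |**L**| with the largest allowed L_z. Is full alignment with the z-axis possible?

|L| = 6√2 ℏ ≈ 8.4853ℏ, while L_z,max = lℏ = 8ℏ.
Since |L| > L_z,max, the vector can never point exactly along z; the closest it comes is θ_min = arccos(8/√72) ≈ 19.5°.

No: L_z,max = 8ℏ < |L| = 6√2 ℏ ≈ 8.485ℏ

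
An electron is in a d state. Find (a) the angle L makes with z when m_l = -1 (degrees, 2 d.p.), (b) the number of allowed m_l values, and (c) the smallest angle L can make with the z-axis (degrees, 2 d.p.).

θ(m_l=-1) ≈ 114.09°; 5 values; θ_min ≈ 35.26°

A d state has l = 2.
For m_l = -1: cos θ = -1/√6, θ ≈ 114.09°.
There are 2l+1 = 5 values of m_l.
cos θ_min = 2/√6, so θ_min ≈ 35.26°.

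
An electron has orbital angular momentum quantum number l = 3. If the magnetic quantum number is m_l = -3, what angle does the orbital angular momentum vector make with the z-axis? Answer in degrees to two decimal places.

|L| = ℏ√(l(l+1)) = 2√3 ℏ.
L_z = m_l ℏ = −3ℏ.
cos θ = L_z/|L| = -3/√12, so θ ≈ 150.00°.

θ ≈ 150.00°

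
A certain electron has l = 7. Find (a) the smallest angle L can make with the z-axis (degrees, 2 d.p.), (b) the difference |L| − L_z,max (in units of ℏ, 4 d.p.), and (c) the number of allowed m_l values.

cos θ_min = 7/√56, so θ_min ≈ 20.70°.
|L| − L_z,max = (2√14 − 7)ℏ ≈ 0.4833ℏ.
There are 2l+1 = 15 values of m_l.

θ_min ≈ 20.70°; |L|−L_z,max ≈ 0.4833ℏ; 15 values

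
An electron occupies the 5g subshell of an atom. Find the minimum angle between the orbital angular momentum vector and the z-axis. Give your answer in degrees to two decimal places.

θ_min ≈ 26.57°

5g means n = 5, l = 4.
|L| = ℏ√(l(l+1)) = 2√5 ℏ.
The smallest angle corresponds to the largest L_z, i.e. m_l = l = 4, giving L_z = 4ℏ.
cos θ_min = 4/√20, so θ_min ≈ 26.57°.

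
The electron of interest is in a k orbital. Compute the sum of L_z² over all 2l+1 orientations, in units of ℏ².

Σ(L_z)² = 280 ℏ²

For a k orbital, l = 7.
m_l runs from −7 to 7, i.e. {-7, -6, -5, -4, -3, -2, -1, 0, 1, 2, 3, 4, 5, 6, 7}.
Summing m² from −7 to 7: Σ m_l² = 280.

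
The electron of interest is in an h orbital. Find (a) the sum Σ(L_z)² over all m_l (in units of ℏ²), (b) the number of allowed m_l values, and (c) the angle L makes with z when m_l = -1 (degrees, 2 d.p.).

Σ(L_z)² = 110 ℏ²; 11 values; θ(m_l=-1) ≈ 100.52°

H corresponds to l = 5.
Σ m_l² = 110, so Σ(L_z)² = 110 ℏ².
There are 2l+1 = 11 values of m_l.
For m_l = -1: cos θ = -1/√30, θ ≈ 100.52°.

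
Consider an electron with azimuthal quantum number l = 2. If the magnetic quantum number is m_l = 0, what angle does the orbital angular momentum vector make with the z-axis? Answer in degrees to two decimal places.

|L| = √(l(l+1)) ℏ = √6 ℏ.
L_z = m_l ℏ = 0ℏ.
cos θ = L_z/|L| = 0/√6, so θ ≈ 90.00°.

θ ≈ 90.00°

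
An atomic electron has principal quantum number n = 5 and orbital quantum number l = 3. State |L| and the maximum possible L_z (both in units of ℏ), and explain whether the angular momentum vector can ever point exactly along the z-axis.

No: L_z,max = 3ℏ < |L| = 2√3 ℏ ≈ 3.464ℏ

|L| = 2√3 ℏ ≈ 3.4641ℏ, while L_z,max = lℏ = 3ℏ.
Since |L| > L_z,max, the vector can never point exactly along z; the closest it comes is θ_min = arccos(3/√12) ≈ 30.0°.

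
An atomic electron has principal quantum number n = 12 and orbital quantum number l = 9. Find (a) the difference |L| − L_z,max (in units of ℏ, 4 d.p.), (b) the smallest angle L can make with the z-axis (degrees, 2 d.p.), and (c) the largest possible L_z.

|L|−L_z,max ≈ 0.4868ℏ; θ_min ≈ 18.43°; L_z,max = 9ℏ

|L| − L_z,max = (3√10 − 9)ℏ ≈ 0.4868ℏ.
cos θ_min = 9/√90, so θ_min ≈ 18.43°.
L_z,max = lℏ = 9ℏ.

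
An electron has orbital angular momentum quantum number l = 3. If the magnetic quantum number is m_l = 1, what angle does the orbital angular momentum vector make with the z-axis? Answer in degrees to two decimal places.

θ ≈ 73.22°

|L|² = l(l+1)ℏ² = 12ℏ², so |L| = 2√3 ℏ.
L_z = m_l ℏ = 1ℏ.
cos θ = L_z/|L| = 1/√12, so θ ≈ 73.22°.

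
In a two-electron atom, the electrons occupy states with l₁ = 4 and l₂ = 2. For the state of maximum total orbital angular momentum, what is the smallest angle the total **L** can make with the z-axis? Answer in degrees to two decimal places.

θ_min ≈ 22.21°

By the triangle rule, |l₁ − l₂| ≤ L ≤ l₁ + l₂.
So L can be 2, 3, 4, 5, 6.
The maximum is L = 6, with |L_tot| = ℏ√(6·7) = √42 ℏ.
The minimum angle with z is arccos(6/√42) ≈ 22.21°.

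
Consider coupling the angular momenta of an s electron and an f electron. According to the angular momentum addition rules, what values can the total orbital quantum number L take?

L = 3

L runs from |0 − 3| = 3 to 0 + 3 = 3.
L ∈ {3}.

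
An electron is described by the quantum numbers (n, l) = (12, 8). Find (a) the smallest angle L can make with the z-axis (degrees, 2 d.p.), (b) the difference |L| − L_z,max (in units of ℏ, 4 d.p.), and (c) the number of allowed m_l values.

cos θ_min = 8/√72, so θ_min ≈ 19.47°.
|L| − L_z,max = (6√2 − 8)ℏ ≈ 0.4853ℏ.
There are 2l+1 = 17 values of m_l.

θ_min ≈ 19.47°; |L|−L_z,max ≈ 0.4853ℏ; 17 values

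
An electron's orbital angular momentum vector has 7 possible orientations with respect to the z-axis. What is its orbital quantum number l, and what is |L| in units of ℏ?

Since there are 2l+1 = 7 values of m_l, l = 3.
Then |L| = √(l(l+1)) ℏ = 2√3 ℏ.

l = 3, |L| = 2√3 ℏ ≈ 3.464ℏ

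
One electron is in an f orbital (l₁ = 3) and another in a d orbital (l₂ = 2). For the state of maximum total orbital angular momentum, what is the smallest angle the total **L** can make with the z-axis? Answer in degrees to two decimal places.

The total orbital quantum number L ranges from |l₁ − l₂| to l₁ + l₂ in integer steps.
L ∈ {1, 2, 3, 4, 5}.
The maximum is L = 5, with |L_tot| = ℏ√(5·6) = √30 ℏ.
The minimum angle with z is arccos(5/√30) ≈ 24.09°.

θ_min ≈ 24.09°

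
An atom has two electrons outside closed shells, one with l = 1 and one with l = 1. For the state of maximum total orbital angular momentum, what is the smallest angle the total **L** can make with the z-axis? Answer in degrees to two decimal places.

L runs from |1 − 1| = 0 to 1 + 1 = 2.
L ∈ {0, 1, 2}.
The maximum is L = 2, with |L_tot| = ℏ√(2·3) = √6 ℏ.
The minimum angle with z is arccos(2/√6) ≈ 35.26°.

θ_min ≈ 35.26°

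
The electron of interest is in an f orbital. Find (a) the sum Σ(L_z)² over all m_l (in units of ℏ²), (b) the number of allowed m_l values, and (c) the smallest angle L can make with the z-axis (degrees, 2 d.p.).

Σ(L_z)² = 28 ℏ²; 7 values; θ_min ≈ 30.00°

The letter f corresponds to l = 3.
Σ m_l² = 28, so Σ(L_z)² = 28 ℏ².
There are 2l+1 = 7 values of m_l.
cos θ_min = 3/√12, so θ_min ≈ 30.00°.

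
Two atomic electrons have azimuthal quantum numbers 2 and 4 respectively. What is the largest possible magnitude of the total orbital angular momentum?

The total orbital quantum number L ranges from |l₁ − l₂| to l₁ + l₂ in integer steps.
So L can be 2, 3, 4, 5, 6.
The largest magnitude corresponds to L = 6: |L_tot| = ℏ√(6·7) = √42 ℏ.

|L_tot|_max = √42 ℏ ≈ 6.481ℏ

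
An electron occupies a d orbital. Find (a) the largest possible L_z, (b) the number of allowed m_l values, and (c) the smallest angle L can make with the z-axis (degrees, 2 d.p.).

For a d orbital, l = 2.
L_z,max = lℏ = 2ℏ.
There are 2l+1 = 5 values of m_l.
cos θ_min = 2/√6, so θ_min ≈ 35.26°.

L_z,max = 2ℏ; 5 values; θ_min ≈ 35.26°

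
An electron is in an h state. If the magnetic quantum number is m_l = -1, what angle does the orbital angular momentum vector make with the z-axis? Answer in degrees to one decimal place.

θ ≈ 100.5°

An h state has l = 5.
|L| = ℏ√(l(l+1)) = √30 ℏ.
L_z = m_l ℏ = −1ℏ.
cos θ = L_z/|L| = -1/√30, so θ ≈ 100.5°.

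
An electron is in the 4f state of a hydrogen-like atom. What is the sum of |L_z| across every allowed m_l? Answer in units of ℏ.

The 4f subshell has l = 3.
m_l ∈ {-3, -2, -1, 0, 1, 2, 3}.
Σ|m_l| = l(l+1) = 12.

Σ|L_z| = 12 ℏ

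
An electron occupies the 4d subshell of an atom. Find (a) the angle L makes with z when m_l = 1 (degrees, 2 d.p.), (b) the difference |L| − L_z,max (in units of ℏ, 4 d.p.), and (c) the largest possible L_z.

θ(m_l=1) ≈ 65.91°; |L|−L_z,max ≈ 0.4495ℏ; L_z,max = 2ℏ

The 4d subshell has l = 2.
For m_l = 1: cos θ = 1/√6, θ ≈ 65.91°.
|L| − L_z,max = (√6 − 2)ℏ ≈ 0.4495ℏ.
L_z,max = lℏ = 2ℏ.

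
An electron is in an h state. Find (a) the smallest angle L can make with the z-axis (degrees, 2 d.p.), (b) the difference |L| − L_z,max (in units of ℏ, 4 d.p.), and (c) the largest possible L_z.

The letter h corresponds to l = 5.
cos θ_min = 5/√30, so θ_min ≈ 24.09°.
|L| − L_z,max = (√30 − 5)ℏ ≈ 0.4772ℏ.
L_z,max = lℏ = 5ℏ.

θ_min ≈ 24.09°; |L|−L_z,max ≈ 0.4772ℏ; L_z,max = 5ℏ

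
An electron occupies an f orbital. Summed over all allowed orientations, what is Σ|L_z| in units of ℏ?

An f state has l = 3.
The allowed m_l values are -3, -2, -1, 0, 1, 2, 3.
Σ|m_l| = l(l+1) = 12.

Σ|L_z| = 12 ℏ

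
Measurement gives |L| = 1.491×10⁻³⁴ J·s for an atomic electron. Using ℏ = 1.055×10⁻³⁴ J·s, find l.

Dividing by ℏ: |L|/ℏ ≈ 1.413.
Set l(l+1) = 2.00; the integer solution is l = 1.

l = 1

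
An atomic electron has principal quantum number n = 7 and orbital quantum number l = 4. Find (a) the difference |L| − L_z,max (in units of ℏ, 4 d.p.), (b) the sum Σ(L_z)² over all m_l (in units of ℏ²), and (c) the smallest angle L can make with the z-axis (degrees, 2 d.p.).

|L| − L_z,max = (2√5 − 4)ℏ ≈ 0.4721ℏ.
Σ m_l² = 60, so Σ(L_z)² = 60 ℏ².
cos θ_min = 4/√20, so θ_min ≈ 26.57°.

|L|−L_z,max ≈ 0.4721ℏ; Σ(L_z)² = 60 ℏ²; θ_min ≈ 26.57°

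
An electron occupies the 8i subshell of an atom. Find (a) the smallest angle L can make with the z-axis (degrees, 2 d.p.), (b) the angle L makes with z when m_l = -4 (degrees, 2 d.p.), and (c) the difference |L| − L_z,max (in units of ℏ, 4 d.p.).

θ_min ≈ 22.21°; θ(m_l=-4) ≈ 128.11°; |L|−L_z,max ≈ 0.4807ℏ

For 8i, l = 6.
cos θ_min = 6/√42, so θ_min ≈ 22.21°.
For m_l = -4: cos θ = -4/√42, θ ≈ 128.11°.
|L| − L_z,max = (√42 − 6)ℏ ≈ 0.4807ℏ.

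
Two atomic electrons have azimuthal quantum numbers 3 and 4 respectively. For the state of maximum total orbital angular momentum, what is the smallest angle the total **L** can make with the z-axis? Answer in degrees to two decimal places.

By the triangle rule, |l₁ − l₂| ≤ L ≤ l₁ + l₂.
Allowed values: L = 1, 2, 3, 4, 5, 6, 7.
The maximum is L = 7, with |L_tot| = ℏ√(7·8) = 2√14 ℏ.
The minimum angle with z is arccos(7/√56) ≈ 20.70°.

θ_min ≈ 20.70°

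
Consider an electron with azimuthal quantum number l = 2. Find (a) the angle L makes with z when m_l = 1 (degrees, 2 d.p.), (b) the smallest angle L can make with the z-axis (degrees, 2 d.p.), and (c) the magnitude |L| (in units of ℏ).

θ(m_l=1) ≈ 65.91°; θ_min ≈ 35.26°; |L| = √6 ℏ ≈ 2.449ℏ

For m_l = 1: cos θ = 1/√6, θ ≈ 65.91°.
cos θ_min = 2/√6, so θ_min ≈ 35.26°.
|L| = ℏ√(2·3) = √6 ℏ ≈ 2.449ℏ.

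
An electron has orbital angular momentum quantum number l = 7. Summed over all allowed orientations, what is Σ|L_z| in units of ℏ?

The allowed m_l values are -7, -6, -5, -4, -3, -2, -1, 0, 1, 2, 3, 4, 5, 6, 7.
Σ|m_l| = 2·7(7+1)/2 = 56.

Σ|L_z| = 56 ℏ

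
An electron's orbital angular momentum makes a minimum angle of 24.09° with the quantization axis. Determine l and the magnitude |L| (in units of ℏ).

cos²θ_min = l/(l+1) = 0.8334.
Thus l = 0.8334/(1 − 0.8334) ≈ 5.
Then |L| = ℏ√(5·6) = √30 ℏ.

l = 5, |L| = √30 ℏ ≈ 5.477ℏ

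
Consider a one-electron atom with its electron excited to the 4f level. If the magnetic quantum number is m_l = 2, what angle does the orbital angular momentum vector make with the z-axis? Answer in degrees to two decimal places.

θ ≈ 54.74°

The 4f level has l = 3.
|L| = ℏ√(l(l+1)) = 2√3 ℏ.
L_z = m_l ℏ = 2ℏ.
cos θ = L_z/|L| = 2/√12, so θ ≈ 54.74°.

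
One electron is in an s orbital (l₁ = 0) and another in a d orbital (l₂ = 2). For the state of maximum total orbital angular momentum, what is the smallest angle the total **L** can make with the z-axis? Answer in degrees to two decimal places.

Angular momentum addition gives L = |l₁ − l₂|, …, l₁ + l₂.
Allowed values: L = 2.
The maximum is L = 2, with |L_tot| = ℏ√(2·3) = √6 ℏ.
The minimum angle with z is arccos(2/√6) ≈ 35.26°.

θ_min ≈ 35.26°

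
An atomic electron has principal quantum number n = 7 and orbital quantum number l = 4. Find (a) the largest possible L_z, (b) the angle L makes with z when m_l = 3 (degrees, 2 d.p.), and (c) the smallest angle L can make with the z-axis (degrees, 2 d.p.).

L_z,max = 4ℏ; θ(m_l=3) ≈ 47.87°; θ_min ≈ 26.57°

L_z,max = lℏ = 4ℏ.
For m_l = 3: cos θ = 3/√20, θ ≈ 47.87°.
cos θ_min = 4/√20, so θ_min ≈ 26.57°.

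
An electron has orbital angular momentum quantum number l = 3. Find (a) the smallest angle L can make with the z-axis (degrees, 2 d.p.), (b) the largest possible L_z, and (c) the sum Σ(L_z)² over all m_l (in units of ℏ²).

θ_min ≈ 30.00°; L_z,max = 3ℏ; Σ(L_z)² = 28 ℏ²

cos θ_min = 3/√12, so θ_min ≈ 30.00°.
L_z,max = lℏ = 3ℏ.
Σ m_l² = 28, so Σ(L_z)² = 28 ℏ².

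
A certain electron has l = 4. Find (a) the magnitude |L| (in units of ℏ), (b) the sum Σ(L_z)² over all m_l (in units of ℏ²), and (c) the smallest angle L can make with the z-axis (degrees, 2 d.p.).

|L| = ℏ√(4·5) = 2√5 ℏ ≈ 4.472ℏ.
Σ m_l² = 60, so Σ(L_z)² = 60 ℏ².
cos θ_min = 4/√20, so θ_min ≈ 26.57°.

|L| = 2√5 ℏ ≈ 4.472ℏ; Σ(L_z)² = 60 ℏ²; θ_min ≈ 26.57°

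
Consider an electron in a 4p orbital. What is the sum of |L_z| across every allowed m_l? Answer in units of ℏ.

Σ|L_z| = 2 ℏ

For 4p, l = 1.
m_l runs from −1 to 1, i.e. {-1, 0, 1}.
Σ|m_l| = l(l+1) = 2.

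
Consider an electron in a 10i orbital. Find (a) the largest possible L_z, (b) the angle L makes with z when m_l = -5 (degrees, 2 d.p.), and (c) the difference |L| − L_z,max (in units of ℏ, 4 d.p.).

L_z,max = 6ℏ; θ(m_l=-5) ≈ 140.49°; |L|−L_z,max ≈ 0.4807ℏ

10i means n = 10, l = 6.
L_z,max = lℏ = 6ℏ.
For m_l = -5: cos θ = -5/√42, θ ≈ 140.49°.
|L| − L_z,max = (√42 − 6)ℏ ≈ 0.4807ℏ.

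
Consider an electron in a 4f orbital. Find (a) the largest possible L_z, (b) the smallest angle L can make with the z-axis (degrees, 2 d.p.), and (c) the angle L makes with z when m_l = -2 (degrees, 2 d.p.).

L_z,max = 3ℏ; θ_min ≈ 30.00°; θ(m_l=-2) ≈ 125.26°

The 4f subshell has l = 3.
L_z,max = lℏ = 3ℏ.
cos θ_min = 3/√12, so θ_min ≈ 30.00°.
For m_l = -2: cos θ = -2/√12, θ ≈ 125.26°.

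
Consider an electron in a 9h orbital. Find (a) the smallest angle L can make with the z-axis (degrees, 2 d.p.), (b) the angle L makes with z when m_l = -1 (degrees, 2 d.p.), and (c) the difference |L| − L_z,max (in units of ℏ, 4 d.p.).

The 9h subshell has l = 5.
cos θ_min = 5/√30, so θ_min ≈ 24.09°.
For m_l = -1: cos θ = -1/√30, θ ≈ 100.52°.
|L| − L_z,max = (√30 − 5)ℏ ≈ 0.4772ℏ.

θ_min ≈ 24.09°; θ(m_l=-1) ≈ 100.52°; |L|−L_z,max ≈ 0.4772ℏ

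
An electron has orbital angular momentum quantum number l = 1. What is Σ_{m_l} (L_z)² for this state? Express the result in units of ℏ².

Σ(L_z)² = 2 ℏ²

The allowed m_l values are -1, 0, 1.
Σ m_l² = 2·(1) = 2.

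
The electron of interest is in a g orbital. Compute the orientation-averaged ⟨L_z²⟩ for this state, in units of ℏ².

⟨L_z²⟩ = 6.667 ℏ²

For a g orbital, l = 4.
m_l runs from −4 to 4, i.e. {-4, -3, -2, -1, 0, 1, 2, 3, 4}.
⟨L_z²⟩ = ℏ²·l(l+1)/3 = 6.667ℏ².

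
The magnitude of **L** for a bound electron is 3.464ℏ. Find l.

Since |L|² = l(l+1)ℏ², l(l+1) = 12.
l² + l − 12 = 0 ⇒ l = 3.

l = 3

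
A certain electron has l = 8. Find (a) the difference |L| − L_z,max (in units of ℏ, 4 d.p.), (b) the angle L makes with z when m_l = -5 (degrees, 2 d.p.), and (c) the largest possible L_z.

|L|−L_z,max ≈ 0.4853ℏ; θ(m_l=-5) ≈ 126.10°; L_z,max = 8ℏ

|L| − L_z,max = (6√2 − 8)ℏ ≈ 0.4853ℏ.
For m_l = -5: cos θ = -5/√72, θ ≈ 126.10°.
L_z,max = lℏ = 8ℏ.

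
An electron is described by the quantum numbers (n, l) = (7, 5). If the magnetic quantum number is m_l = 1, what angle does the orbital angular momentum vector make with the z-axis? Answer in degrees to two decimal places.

θ ≈ 79.48°

|L| = ℏ√(l(l+1)) = √30 ℏ.
L_z = m_l ℏ = 1ℏ.
cos θ = L_z/|L| = 1/√30, so θ ≈ 79.48°.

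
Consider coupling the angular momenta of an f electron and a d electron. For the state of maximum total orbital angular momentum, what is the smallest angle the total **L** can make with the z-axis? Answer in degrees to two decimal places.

Angular momentum addition gives L = |l₁ − l₂|, …, l₁ + l₂.
L ∈ {1, 2, 3, 4, 5}.
The maximum is L = 5, with |L_tot| = ℏ√(5·6) = √30 ℏ.
The minimum angle with z is arccos(5/√30) ≈ 24.09°.

θ_min ≈ 24.09°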